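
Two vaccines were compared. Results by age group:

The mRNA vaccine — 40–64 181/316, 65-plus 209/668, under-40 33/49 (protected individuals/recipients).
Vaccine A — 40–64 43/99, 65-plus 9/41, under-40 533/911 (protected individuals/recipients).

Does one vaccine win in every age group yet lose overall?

40–64: the mRNA vaccine 181/316 = 57.3%, Vaccine A 43/99 = 43.4% → the mRNA vaccine
65-plus: the mRNA vaccine 209/668 = 31.3%, Vaccine A 9/41 = 22.0% → the mRNA vaccine
Under-40: the mRNA vaccine 33/49 = 67.3%, Vaccine A 533/911 = 58.5% → the mRNA vaccine
Overall: the mRNA vaccine 423/1033 = 40.9%, Vaccine A 585/1051 = 55.7% → Vaccine A
The mRNA vaccine wins each age group but Vaccine A wins overall — the comparison reverses. The mRNA vaccine's recipients skew toward 65-plus, which has a lower base rate.

Yes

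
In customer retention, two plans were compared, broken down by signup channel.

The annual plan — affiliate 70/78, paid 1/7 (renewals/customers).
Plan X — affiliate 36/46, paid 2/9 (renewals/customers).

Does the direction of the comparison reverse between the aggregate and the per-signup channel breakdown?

Affiliate: the annual plan 70/78 = 89.7%, Plan X 36/46 = 78.3% → the annual plan
Paid: the annual plan 1/7 = 14.3%, Plan X 2/9 = 22.2% → Plan X
Overall: the annual plan 71/85 = 83.5%, Plan X 38/55 = 69.1% → the annual plan
Neither sweeps: the annual plan wins 1 of 2 groups, Plan X wins 1. The annual plan wins overall but not every group — no Simpson reversal.

No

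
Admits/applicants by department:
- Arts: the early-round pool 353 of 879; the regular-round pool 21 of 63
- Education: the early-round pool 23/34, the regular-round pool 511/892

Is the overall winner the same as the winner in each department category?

Arts: the early-round pool 353/879 = 40.2%, the regular-round pool 21/63 = 33.3% → the early-round pool
Education: the early-round pool 23/34 = 67.6%, the regular-round pool 511/892 = 57.3% → the early-round pool
Overall: the early-round pool 376/913 = 41.2%, the regular-round pool 532/955 = 55.7% → the regular-round pool
The early-round pool wins each department group but the regular-round pool wins overall — the comparison reverses. The early-round pool's applicants skew toward Arts, which has a lower base rate.

No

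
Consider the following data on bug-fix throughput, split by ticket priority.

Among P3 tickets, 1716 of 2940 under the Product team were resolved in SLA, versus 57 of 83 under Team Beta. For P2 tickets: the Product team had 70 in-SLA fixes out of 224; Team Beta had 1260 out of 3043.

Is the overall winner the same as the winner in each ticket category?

P3: the Product team 1716/2940 = 58.4%, Team Beta 57/83 = 68.7% → Team Beta
P2: the Product team 70/224 = 31.2%, Team Beta 1260/3043 = 41.4% → Team Beta
Overall: the Product team 1786/3164 = 56.4%, Team Beta 1317/3126 = 42.1% → the Product team
Team Beta wins each ticket group but the Product team wins overall — the comparison reverses. Team Beta's tickets skew toward P2, which has a lower base rate.

No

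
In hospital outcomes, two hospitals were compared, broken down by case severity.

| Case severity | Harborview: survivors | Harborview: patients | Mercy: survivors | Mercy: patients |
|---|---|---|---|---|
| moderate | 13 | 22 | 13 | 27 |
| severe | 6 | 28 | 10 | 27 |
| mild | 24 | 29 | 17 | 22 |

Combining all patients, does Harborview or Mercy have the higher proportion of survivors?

Moderate: Harborview 13/22 = 59.1%, Mercy 13/27 = 48.1% → Harborview
Severe: Harborview 6/28 = 21.4%, Mercy 10/27 = 37.0% → Mercy
Mild: Harborview 24/29 = 82.8%, Mercy 17/22 = 77.3% → Harborview
Overall: Harborview 43/79 = 54.4%, Mercy 40/76 = 52.6% → Harborview
(Neither sweeps every case group, but Harborview has the higher pooled rate.)

Harborview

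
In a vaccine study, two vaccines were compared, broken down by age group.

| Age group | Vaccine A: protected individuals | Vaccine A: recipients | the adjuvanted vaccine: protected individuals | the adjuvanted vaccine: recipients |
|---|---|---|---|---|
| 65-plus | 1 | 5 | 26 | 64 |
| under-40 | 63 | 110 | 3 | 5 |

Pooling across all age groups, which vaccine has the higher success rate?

Vaccine A

65-plus: Vaccine A 1/5 = 20.0%, the adjuvanted vaccine 26/64 = 40.6% → the adjuvanted vaccine
Under-40: Vaccine A 63/110 = 57.3%, the adjuvanted vaccine 3/5 = 60.0% → the adjuvanted vaccine
Overall: Vaccine A 64/115 = 55.7%, the adjuvanted vaccine 29/69 = 42.0% → Vaccine A
(The adjuvanted vaccine wins every age group but Vaccine A wins overall — the adjuvanted vaccine's recipients skew toward the low-rate 65-plus group.)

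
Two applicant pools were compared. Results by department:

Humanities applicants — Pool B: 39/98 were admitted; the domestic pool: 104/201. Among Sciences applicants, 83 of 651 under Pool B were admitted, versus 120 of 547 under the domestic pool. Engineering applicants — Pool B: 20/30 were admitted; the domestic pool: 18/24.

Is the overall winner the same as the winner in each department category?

Yes

Humanities: Pool B 39/98 = 39.8%, the domestic pool 104/201 = 51.7% → the domestic pool
Sciences: Pool B 83/651 = 12.7%, the domestic pool 120/547 = 21.9% → the domestic pool
Engineering: Pool B 20/30 = 66.7%, the domestic pool 18/24 = 75.0% → the domestic pool
Overall: Pool B 142/779 = 18.2%, the domestic pool 242/772 = 31.3% → the domestic pool
The domestic pool wins overall and in every department group — no reversal.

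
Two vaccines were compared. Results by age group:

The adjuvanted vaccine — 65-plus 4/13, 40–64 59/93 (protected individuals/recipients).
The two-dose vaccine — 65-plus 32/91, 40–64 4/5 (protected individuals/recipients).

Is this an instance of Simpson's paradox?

65-plus: the adjuvanted vaccine 4/13 = 30.8%, the two-dose vaccine 32/91 = 35.2% → the two-dose vaccine
40–64: the adjuvanted vaccine 59/93 = 63.4%, the two-dose vaccine 4/5 = 80.0% → the two-dose vaccine
Overall: the adjuvanted vaccine 63/106 = 59.4%, the two-dose vaccine 36/96 = 37.5% → the adjuvanted vaccine
The two-dose vaccine wins each age group but the adjuvanted vaccine wins overall — the comparison reverses. The two-dose vaccine's recipients skew toward 65-plus, which has a lower base rate.

Yes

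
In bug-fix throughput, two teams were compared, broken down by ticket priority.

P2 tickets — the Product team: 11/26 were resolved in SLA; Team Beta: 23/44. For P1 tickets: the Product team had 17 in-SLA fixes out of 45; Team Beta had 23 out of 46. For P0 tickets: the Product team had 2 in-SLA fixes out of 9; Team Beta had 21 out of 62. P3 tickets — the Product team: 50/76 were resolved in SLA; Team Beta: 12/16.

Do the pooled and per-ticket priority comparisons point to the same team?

P2: the Product team 11/26 = 42.3%, Team Beta 23/44 = 52.3% → Team Beta
P1: the Product team 17/45 = 37.8%, Team Beta 23/46 = 50.0% → Team Beta
P0: the Product team 2/9 = 22.2%, Team Beta 21/62 = 33.9% → Team Beta
P3: the Product team 50/76 = 65.8%, Team Beta 12/16 = 75.0% → Team Beta
Overall: the Product team 80/156 = 51.3%, Team Beta 79/168 = 47.0% → the Product team
Team Beta wins each ticket group but the Product team wins overall — the comparison reverses. Team Beta's tickets skew toward P0, which has a lower base rate.

No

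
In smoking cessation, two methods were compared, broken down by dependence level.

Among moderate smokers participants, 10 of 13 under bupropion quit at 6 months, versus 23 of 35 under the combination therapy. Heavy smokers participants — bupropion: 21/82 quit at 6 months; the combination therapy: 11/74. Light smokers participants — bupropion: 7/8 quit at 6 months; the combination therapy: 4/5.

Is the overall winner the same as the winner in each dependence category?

Moderate smokers: bupropion 10/13 = 76.9%, the combination therapy 23/35 = 65.7% → bupropion
Heavy smokers: bupropion 21/82 = 25.6%, the combination therapy 11/74 = 14.9% → bupropion
Light smokers: bupropion 7/8 = 87.5%, the combination therapy 4/5 = 80.0% → bupropion
Overall: bupropion 38/103 = 36.9%, the combination therapy 38/114 = 33.3% → bupropion
Bupropion wins overall and in every dependence group — no reversal.

Yes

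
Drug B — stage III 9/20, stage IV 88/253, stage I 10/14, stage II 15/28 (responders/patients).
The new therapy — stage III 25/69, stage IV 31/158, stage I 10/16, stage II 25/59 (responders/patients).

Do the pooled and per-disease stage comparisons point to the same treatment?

Yes

Stage III: Drug B 9/20 = 45.0%, the new therapy 25/69 = 36.2% → Drug B
Stage IV: Drug B 88/253 = 34.8%, the new therapy 31/158 = 19.6% → Drug B
Stage I: Drug B 10/14 = 71.4%, the new therapy 10/16 = 62.5% → Drug B
Stage II: Drug B 15/28 = 53.6%, the new therapy 25/59 = 42.4% → Drug B
Overall: Drug B 122/315 = 38.7%, the new therapy 91/302 = 30.1% → Drug B
Drug B wins overall and in every disease group — no reversal.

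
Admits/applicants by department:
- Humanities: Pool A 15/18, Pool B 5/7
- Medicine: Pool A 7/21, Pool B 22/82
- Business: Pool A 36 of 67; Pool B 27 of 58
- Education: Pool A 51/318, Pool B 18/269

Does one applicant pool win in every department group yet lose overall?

Humanities: Pool A 15/18 = 83.3%, Pool B 5/7 = 71.4% → Pool A
Medicine: Pool A 7/21 = 33.3%, Pool B 22/82 = 26.8% → Pool A
Business: Pool A 36/67 = 53.7%, Pool B 27/58 = 46.6% → Pool A
Education: Pool A 51/318 = 16.0%, Pool B 18/269 = 6.7% → Pool A
Overall: Pool A 109/424 = 25.7%, Pool B 72/416 = 17.3% → Pool A
Pool A wins overall and in every department group — no reversal.

No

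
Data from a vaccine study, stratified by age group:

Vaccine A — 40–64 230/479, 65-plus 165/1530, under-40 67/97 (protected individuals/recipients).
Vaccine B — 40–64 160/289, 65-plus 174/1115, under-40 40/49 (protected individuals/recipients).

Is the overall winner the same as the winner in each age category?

Yes

40–64: Vaccine A 230/479 = 48.0%, Vaccine B 160/289 = 55.4% → Vaccine B
65-plus: Vaccine A 165/1530 = 10.8%, Vaccine B 174/1115 = 15.6% → Vaccine B
Under-40: Vaccine A 67/97 = 69.1%, Vaccine B 40/49 = 81.6% → Vaccine B
Overall: Vaccine A 462/2106 = 21.9%, Vaccine B 374/1453 = 25.7% → Vaccine B
Vaccine B wins overall and in every age group — no reversal.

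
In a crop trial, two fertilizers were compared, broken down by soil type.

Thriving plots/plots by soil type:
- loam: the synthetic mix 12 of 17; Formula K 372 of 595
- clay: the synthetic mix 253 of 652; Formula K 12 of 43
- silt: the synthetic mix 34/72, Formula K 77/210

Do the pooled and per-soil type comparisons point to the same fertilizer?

Loam: the synthetic mix 12/17 = 70.6%, Formula K 372/595 = 62.5% → the synthetic mix
Clay: the synthetic mix 253/652 = 38.8%, Formula K 12/43 = 27.9% → the synthetic mix
Silt: the synthetic mix 34/72 = 47.2%, Formula K 77/210 = 36.7% → the synthetic mix
Overall: the synthetic mix 299/741 = 40.4%, Formula K 461/848 = 54.4% → Formula K
The synthetic mix wins each soil group but Formula K wins overall — the comparison reverses. The synthetic mix's plots skew toward clay, which has a lower base rate.

No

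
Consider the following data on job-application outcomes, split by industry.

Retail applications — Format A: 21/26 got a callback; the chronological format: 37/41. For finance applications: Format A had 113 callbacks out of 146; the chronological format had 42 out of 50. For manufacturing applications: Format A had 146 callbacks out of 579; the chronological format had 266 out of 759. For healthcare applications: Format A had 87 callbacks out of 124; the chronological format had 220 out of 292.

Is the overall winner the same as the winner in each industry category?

Yes

Retail: Format A 21/26 = 80.8%, the chronological format 37/41 = 90.2% → the chronological format
Finance: Format A 113/146 = 77.4%, the chronological format 42/50 = 84.0% → the chronological format
Manufacturing: Format A 146/579 = 25.2%, the chronological format 266/759 = 35.0% → the chronological format
Healthcare: Format A 87/124 = 70.2%, the chronological format 220/292 = 75.3% → the chronological format
Overall: Format A 367/875 = 41.9%, the chronological format 565/1142 = 49.5% → the chronological format
The chronological format wins overall and in every industry group — no reversal.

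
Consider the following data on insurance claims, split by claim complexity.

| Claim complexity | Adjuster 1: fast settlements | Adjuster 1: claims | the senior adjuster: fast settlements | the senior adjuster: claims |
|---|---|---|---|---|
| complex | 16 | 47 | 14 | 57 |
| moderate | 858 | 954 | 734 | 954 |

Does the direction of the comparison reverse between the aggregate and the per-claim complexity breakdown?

No

Complex: Adjuster 1 16/47 = 34.0%, the senior adjuster 14/57 = 24.6% → Adjuster 1
Moderate: Adjuster 1 858/954 = 89.9%, the senior adjuster 734/954 = 76.9% → Adjuster 1
Overall: Adjuster 1 874/1001 = 87.3%, the senior adjuster 748/1011 = 74.0% → Adjuster 1
Adjuster 1 wins overall and in every claim group — no reversal.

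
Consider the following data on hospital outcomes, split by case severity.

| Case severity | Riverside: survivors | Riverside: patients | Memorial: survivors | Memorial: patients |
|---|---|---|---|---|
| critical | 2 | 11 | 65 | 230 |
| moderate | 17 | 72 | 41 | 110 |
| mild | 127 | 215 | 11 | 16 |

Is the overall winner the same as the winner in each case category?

No

Critical: Riverside 2/11 = 18.2%, Memorial 65/230 = 28.3% → Memorial
Moderate: Riverside 17/72 = 23.6%, Memorial 41/110 = 37.3% → Memorial
Mild: Riverside 127/215 = 59.1%, Memorial 11/16 = 68.8% → Memorial
Overall: Riverside 146/298 = 49.0%, Memorial 117/356 = 32.9% → Riverside
Memorial wins each case group but Riverside wins overall — the comparison reverses. Memorial's patients skew toward critical, which has a lower base rate.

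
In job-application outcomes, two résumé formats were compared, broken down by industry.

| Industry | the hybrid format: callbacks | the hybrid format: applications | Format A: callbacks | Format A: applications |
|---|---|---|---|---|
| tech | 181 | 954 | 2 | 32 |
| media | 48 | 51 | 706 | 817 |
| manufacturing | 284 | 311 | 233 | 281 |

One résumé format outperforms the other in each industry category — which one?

the hybrid format

Tech: the hybrid format 181/954 = 19.0%, Format A 2/32 = 6.2% → the hybrid format
Media: the hybrid format 48/51 = 94.1%, Format A 706/817 = 86.4% → the hybrid format
Manufacturing: the hybrid format 284/311 = 91.3%, Format A 233/281 = 82.9% → the hybrid format
The hybrid format has the higher rate in all 3 groups.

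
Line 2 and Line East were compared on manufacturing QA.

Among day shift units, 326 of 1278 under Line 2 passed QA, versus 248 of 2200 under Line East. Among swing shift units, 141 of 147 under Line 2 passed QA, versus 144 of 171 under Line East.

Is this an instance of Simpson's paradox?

Day shift: Line 2 326/1278 = 25.5%, Line East 248/2200 = 11.3% → Line 2
Swing shift: Line 2 141/147 = 95.9%, Line East 144/171 = 84.2% → Line 2
Overall: Line 2 467/1425 = 32.8%, Line East 392/2371 = 16.5% → Line 2
Line 2 wins overall and in every shift group — no reversal.

No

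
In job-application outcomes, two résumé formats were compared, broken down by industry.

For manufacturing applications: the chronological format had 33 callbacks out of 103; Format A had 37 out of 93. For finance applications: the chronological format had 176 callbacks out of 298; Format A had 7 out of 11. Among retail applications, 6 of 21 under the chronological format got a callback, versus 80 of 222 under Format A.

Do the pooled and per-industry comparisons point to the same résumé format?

Manufacturing: the chronological format 33/103 = 32.0%, Format A 37/93 = 39.8% → Format A
Finance: the chronological format 176/298 = 59.1%, Format A 7/11 = 63.6% → Format A
Retail: the chronological format 6/21 = 28.6%, Format A 80/222 = 36.0% → Format A
Overall: the chronological format 215/422 = 50.9%, Format A 124/326 = 38.0% → the chronological format
Format A wins each industry group but the chronological format wins overall — the comparison reverses. Format A's applications skew toward retail, which has a lower base rate.

No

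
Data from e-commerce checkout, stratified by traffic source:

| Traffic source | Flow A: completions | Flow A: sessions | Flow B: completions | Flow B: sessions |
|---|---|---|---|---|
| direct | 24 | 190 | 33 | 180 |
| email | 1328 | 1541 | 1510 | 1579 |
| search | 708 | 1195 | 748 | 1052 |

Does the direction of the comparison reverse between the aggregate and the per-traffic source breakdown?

No

Direct: Flow A 24/190 = 12.6%, Flow B 33/180 = 18.3% → Flow B
Email: Flow A 1328/1541 = 86.2%, Flow B 1510/1579 = 95.6% → Flow B
Search: Flow A 708/1195 = 59.2%, Flow B 748/1052 = 71.1% → Flow B
Overall: Flow A 2060/2926 = 70.4%, Flow B 2291/2811 = 81.5% → Flow B
Flow B wins overall and in every traffic group — no reversal.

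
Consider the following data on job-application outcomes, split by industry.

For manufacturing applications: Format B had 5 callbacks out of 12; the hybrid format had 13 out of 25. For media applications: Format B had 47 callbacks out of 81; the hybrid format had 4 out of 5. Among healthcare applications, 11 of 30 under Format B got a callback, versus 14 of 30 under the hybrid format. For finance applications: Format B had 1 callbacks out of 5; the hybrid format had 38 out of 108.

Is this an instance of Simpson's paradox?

Manufacturing: Format B 5/12 = 41.7%, the hybrid format 13/25 = 52.0% → the hybrid format
Media: Format B 47/81 = 58.0%, the hybrid format 4/5 = 80.0% → the hybrid format
Healthcare: Format B 11/30 = 36.7%, the hybrid format 14/30 = 46.7% → the hybrid format
Finance: Format B 1/5 = 20.0%, the hybrid format 38/108 = 35.2% → the hybrid format
Overall: Format B 64/128 = 50.0%, the hybrid format 69/168 = 41.1% → Format B
The hybrid format wins each industry group but Format B wins overall — the comparison reverses. The hybrid format's applications skew toward finance, which has a lower base rate.

Yes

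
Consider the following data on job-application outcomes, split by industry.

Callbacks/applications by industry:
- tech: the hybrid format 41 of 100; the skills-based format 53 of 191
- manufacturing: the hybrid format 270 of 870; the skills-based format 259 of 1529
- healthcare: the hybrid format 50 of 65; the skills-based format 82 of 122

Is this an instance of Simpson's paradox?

Tech: the hybrid format 41/100 = 41.0%, the skills-based format 53/191 = 27.7% → the hybrid format
Manufacturing: the hybrid format 270/870 = 31.0%, the skills-based format 259/1529 = 16.9% → the hybrid format
Healthcare: the hybrid format 50/65 = 76.9%, the skills-based format 82/122 = 67.2% → the hybrid format
Overall: the hybrid format 361/1035 = 34.9%, the skills-based format 394/1842 = 21.4% → the hybrid format
The hybrid format wins overall and in every industry group — no reversal.

No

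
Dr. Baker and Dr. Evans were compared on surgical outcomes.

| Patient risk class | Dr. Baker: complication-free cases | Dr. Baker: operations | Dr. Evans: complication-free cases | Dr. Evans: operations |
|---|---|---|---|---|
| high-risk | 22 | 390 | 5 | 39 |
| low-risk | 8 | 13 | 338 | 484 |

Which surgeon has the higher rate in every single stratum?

Dr. Evans

High-risk: Dr. Baker 22/390 = 5.6%, Dr. Evans 5/39 = 12.8% → Dr. Evans
Low-risk: Dr. Baker 8/13 = 61.5%, Dr. Evans 338/484 = 69.8% → Dr. Evans
Dr. Evans has the higher rate in both groups.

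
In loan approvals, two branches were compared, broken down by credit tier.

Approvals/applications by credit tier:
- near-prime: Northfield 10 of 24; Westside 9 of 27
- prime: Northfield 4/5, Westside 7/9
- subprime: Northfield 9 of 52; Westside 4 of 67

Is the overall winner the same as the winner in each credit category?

Near-prime: Northfield 10/24 = 41.7%, Westside 9/27 = 33.3% → Northfield
Prime: Northfield 4/5 = 80.0%, Westside 7/9 = 77.8% → Northfield
Subprime: Northfield 9/52 = 17.3%, Westside 4/67 = 6.0% → Northfield
Overall: Northfield 23/81 = 28.4%, Westside 20/103 = 19.4% → Northfield
Northfield wins overall and in every credit group — no reversal.

Yes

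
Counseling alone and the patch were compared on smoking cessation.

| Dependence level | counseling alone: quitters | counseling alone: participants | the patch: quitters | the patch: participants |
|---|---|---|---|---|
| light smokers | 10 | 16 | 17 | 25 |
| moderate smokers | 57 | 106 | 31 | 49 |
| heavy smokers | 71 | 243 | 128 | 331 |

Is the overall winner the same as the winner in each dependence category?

Light smokers: counseling alone 10/16 = 62.5%, the patch 17/25 = 68.0% → the patch
Moderate smokers: counseling alone 57/106 = 53.8%, the patch 31/49 = 63.3% → the patch
Heavy smokers: counseling alone 71/243 = 29.2%, the patch 128/331 = 38.7% → the patch
Overall: counseling alone 138/365 = 37.8%, the patch 176/405 = 43.5% → the patch
The patch wins overall and in every dependence group — no reversal.

Yes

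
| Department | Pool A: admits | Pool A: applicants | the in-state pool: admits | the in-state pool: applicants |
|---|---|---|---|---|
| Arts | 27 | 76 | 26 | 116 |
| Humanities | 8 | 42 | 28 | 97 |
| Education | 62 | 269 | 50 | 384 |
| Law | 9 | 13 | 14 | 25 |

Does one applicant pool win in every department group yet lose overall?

Arts: Pool A 27/76 = 35.5%, the in-state pool 26/116 = 22.4% → Pool A
Humanities: Pool A 8/42 = 19.0%, the in-state pool 28/97 = 28.9% → the in-state pool
Education: Pool A 62/269 = 23.0%, the in-state pool 50/384 = 13.0% → Pool A
Law: Pool A 9/13 = 69.2%, the in-state pool 14/25 = 56.0% → Pool A
Overall: Pool A 106/400 = 26.5%, the in-state pool 118/622 = 19.0% → Pool A
Neither sweeps: Pool A wins 3 of 4 groups, the in-state pool wins 1. Pool A wins overall but not every group — no Simpson reversal.

No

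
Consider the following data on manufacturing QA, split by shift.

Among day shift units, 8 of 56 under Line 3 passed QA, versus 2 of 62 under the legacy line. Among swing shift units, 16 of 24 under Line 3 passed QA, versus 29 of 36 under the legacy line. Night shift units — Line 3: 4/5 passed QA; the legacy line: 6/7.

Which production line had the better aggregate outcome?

the legacy line

Day shift: Line 3 8/56 = 14.3%, the legacy line 2/62 = 3.2% → Line 3
Swing shift: Line 3 16/24 = 66.7%, the legacy line 29/36 = 80.6% → the legacy line
Night shift: Line 3 4/5 = 80.0%, the legacy line 6/7 = 85.7% → the legacy line
Overall: Line 3 28/85 = 32.9%, the legacy line 37/105 = 35.2% → the legacy line
(Neither sweeps every shift group, but the legacy line has the higher pooled rate.)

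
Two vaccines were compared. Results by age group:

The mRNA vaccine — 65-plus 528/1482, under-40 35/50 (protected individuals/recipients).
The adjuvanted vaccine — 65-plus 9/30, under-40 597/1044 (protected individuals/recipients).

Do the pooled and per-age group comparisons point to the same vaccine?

No

65-plus: the mRNA vaccine 528/1482 = 35.6%, the adjuvanted vaccine 9/30 = 30.0% → the mRNA vaccine
Under-40: the mRNA vaccine 35/50 = 70.0%, the adjuvanted vaccine 597/1044 = 57.2% → the mRNA vaccine
Overall: the mRNA vaccine 563/1532 = 36.7%, the adjuvanted vaccine 606/1074 = 56.4% → the adjuvanted vaccine
The mRNA vaccine wins each age group but the adjuvanted vaccine wins overall — the comparison reverses. The mRNA vaccine's recipients skew toward 65-plus, which has a lower base rate.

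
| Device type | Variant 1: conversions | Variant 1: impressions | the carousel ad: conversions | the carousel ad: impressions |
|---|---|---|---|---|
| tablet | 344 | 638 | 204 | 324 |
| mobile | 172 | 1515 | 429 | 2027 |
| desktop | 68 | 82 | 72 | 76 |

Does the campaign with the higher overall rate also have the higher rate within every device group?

Tablet: Variant 1 344/638 = 53.9%, the carousel ad 204/324 = 63.0% → the carousel ad
Mobile: Variant 1 172/1515 = 11.4%, the carousel ad 429/2027 = 21.2% → the carousel ad
Desktop: Variant 1 68/82 = 82.9%, the carousel ad 72/76 = 94.7% → the carousel ad
Overall: Variant 1 584/2235 = 26.1%, the carousel ad 705/2427 = 29.0% → the carousel ad
The carousel ad wins overall and in every device group — no reversal.

Yes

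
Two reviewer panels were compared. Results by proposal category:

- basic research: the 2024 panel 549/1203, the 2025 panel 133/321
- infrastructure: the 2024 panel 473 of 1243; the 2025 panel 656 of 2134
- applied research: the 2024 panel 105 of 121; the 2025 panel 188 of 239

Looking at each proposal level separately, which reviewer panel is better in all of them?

Basic research: the 2024 panel 549/1203 = 45.6%, the 2025 panel 133/321 = 41.4% → the 2024 panel
Infrastructure: the 2024 panel 473/1243 = 38.1%, the 2025 panel 656/2134 = 30.7% → the 2024 panel
Applied research: the 2024 panel 105/121 = 86.8%, the 2025 panel 188/239 = 78.7% → the 2024 panel
The 2024 panel has the higher rate in all 3 groups.

the 2024 panel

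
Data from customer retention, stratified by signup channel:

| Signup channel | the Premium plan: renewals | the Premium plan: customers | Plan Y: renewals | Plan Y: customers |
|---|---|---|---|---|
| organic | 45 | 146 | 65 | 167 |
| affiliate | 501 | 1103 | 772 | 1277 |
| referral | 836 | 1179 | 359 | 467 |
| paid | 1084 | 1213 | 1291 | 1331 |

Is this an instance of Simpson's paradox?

Organic: the Premium plan 45/146 = 30.8%, Plan Y 65/167 = 38.9% → Plan Y
Affiliate: the Premium plan 501/1103 = 45.4%, Plan Y 772/1277 = 60.5% → Plan Y
Referral: the Premium plan 836/1179 = 70.9%, Plan Y 359/467 = 76.9% → Plan Y
Paid: the Premium plan 1084/1213 = 89.4%, Plan Y 1291/1331 = 97.0% → Plan Y
Overall: the Premium plan 2466/3641 = 67.7%, Plan Y 2487/3242 = 76.7% → Plan Y
Plan Y wins overall and in every signup group — no reversal.

No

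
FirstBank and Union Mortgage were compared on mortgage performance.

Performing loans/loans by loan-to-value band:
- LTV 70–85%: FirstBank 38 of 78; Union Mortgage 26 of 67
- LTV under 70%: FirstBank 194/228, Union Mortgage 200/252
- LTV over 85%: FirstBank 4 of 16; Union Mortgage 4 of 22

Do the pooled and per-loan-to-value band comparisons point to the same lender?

LTV 70–85%: FirstBank 38/78 = 48.7%, Union Mortgage 26/67 = 38.8% → FirstBank
LTV under 70%: FirstBank 194/228 = 85.1%, Union Mortgage 200/252 = 79.4% → FirstBank
LTV over 85%: FirstBank 4/16 = 25.0%, Union Mortgage 4/22 = 18.2% → FirstBank
Overall: FirstBank 236/322 = 73.3%, Union Mortgage 230/341 = 67.4% → FirstBank
FirstBank wins overall and in every loan-to-value group — no reversal.

Yes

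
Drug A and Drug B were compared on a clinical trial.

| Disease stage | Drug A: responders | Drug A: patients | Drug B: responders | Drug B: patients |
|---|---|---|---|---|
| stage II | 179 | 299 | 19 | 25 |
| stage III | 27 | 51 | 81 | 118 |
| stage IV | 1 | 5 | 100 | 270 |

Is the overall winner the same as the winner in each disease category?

Stage II: Drug A 179/299 = 59.9%, Drug B 19/25 = 76.0% → Drug B
Stage III: Drug A 27/51 = 52.9%, Drug B 81/118 = 68.6% → Drug B
Stage IV: Drug A 1/5 = 20.0%, Drug B 100/270 = 37.0% → Drug B
Overall: Drug A 207/355 = 58.3%, Drug B 200/413 = 48.4% → Drug A
Drug B wins each disease group but Drug A wins overall — the comparison reverses. Drug B's patients skew toward stage IV, which has a lower base rate.

No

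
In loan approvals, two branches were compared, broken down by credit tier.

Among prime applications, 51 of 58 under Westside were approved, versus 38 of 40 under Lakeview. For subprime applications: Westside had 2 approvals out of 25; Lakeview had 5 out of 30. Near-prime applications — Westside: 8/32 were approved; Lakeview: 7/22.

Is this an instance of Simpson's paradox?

No

Prime: Westside 51/58 = 87.9%, Lakeview 38/40 = 95.0% → Lakeview
Subprime: Westside 2/25 = 8.0%, Lakeview 5/30 = 16.7% → Lakeview
Near-prime: Westside 8/32 = 25.0%, Lakeview 7/22 = 31.8% → Lakeview
Overall: Westside 61/115 = 53.0%, Lakeview 50/92 = 54.3% → Lakeview
Lakeview wins overall and in every credit group — no reversal.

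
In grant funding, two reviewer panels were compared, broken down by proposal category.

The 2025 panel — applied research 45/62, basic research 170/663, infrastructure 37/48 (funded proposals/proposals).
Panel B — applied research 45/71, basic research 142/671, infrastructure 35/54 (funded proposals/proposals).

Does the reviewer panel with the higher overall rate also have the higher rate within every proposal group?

Applied research: the 2025 panel 45/62 = 72.6%, Panel B 45/71 = 63.4% → the 2025 panel
Basic research: the 2025 panel 170/663 = 25.6%, Panel B 142/671 = 21.2% → the 2025 panel
Infrastructure: the 2025 panel 37/48 = 77.1%, Panel B 35/54 = 64.8% → the 2025 panel
Overall: the 2025 panel 252/773 = 32.6%, Panel B 222/796 = 27.9% → the 2025 panel
The 2025 panel wins overall and in every proposal group — no reversal.

Yes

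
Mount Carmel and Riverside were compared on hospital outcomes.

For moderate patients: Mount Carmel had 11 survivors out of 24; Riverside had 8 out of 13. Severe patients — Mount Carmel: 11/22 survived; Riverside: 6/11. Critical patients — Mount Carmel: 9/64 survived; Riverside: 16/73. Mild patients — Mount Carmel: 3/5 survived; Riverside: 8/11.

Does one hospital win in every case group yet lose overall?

No

Moderate: Mount Carmel 11/24 = 45.8%, Riverside 8/13 = 61.5% → Riverside
Severe: Mount Carmel 11/22 = 50.0%, Riverside 6/11 = 54.5% → Riverside
Critical: Mount Carmel 9/64 = 14.1%, Riverside 16/73 = 21.9% → Riverside
Mild: Mount Carmel 3/5 = 60.0%, Riverside 8/11 = 72.7% → Riverside
Overall: Mount Carmel 34/115 = 29.6%, Riverside 38/108 = 35.2% → Riverside
Riverside wins overall and in every case group — no reversal.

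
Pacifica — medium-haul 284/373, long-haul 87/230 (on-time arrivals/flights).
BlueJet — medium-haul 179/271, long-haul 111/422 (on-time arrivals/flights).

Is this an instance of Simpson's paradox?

Medium-haul: Pacifica 284/373 = 76.1%, BlueJet 179/271 = 66.1% → Pacifica
Long-haul: Pacifica 87/230 = 37.8%, BlueJet 111/422 = 26.3% → Pacifica
Overall: Pacifica 371/603 = 61.5%, BlueJet 290/693 = 41.8% → Pacifica
Pacifica wins overall and in every route group — no reversal.

No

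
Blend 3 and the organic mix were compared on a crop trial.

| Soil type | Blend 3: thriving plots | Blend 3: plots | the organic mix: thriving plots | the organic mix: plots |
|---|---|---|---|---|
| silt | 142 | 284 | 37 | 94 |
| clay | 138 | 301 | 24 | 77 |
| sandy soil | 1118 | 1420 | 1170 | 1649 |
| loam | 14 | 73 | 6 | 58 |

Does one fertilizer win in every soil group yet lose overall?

No

Silt: Blend 3 142/284 = 50.0%, the organic mix 37/94 = 39.4% → Blend 3
Clay: Blend 3 138/301 = 45.8%, the organic mix 24/77 = 31.2% → Blend 3
Sandy soil: Blend 3 1118/1420 = 78.7%, the organic mix 1170/1649 = 71.0% → Blend 3
Loam: Blend 3 14/73 = 19.2%, the organic mix 6/58 = 10.3% → Blend 3
Overall: Blend 3 1412/2078 = 67.9%, the organic mix 1237/1878 = 65.9% → Blend 3
Blend 3 wins overall and in every soil group — no reversal.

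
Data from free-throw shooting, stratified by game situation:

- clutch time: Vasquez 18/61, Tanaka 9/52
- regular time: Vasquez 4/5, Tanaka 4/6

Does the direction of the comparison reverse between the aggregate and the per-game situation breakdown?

Clutch time: Vasquez 18/61 = 29.5%, Tanaka 9/52 = 17.3% → Vasquez
Regular time: Vasquez 4/5 = 80.0%, Tanaka 4/6 = 66.7% → Vasquez
Overall: Vasquez 22/66 = 33.3%, Tanaka 13/58 = 22.4% → Vasquez
Vasquez wins overall and in every game group — no reversal.

No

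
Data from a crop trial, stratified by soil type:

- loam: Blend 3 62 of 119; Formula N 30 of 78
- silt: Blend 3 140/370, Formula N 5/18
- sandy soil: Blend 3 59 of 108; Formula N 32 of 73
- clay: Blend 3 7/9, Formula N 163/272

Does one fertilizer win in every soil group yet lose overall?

Yes

Loam: Blend 3 62/119 = 52.1%, Formula N 30/78 = 38.5% → Blend 3
Silt: Blend 3 140/370 = 37.8%, Formula N 5/18 = 27.8% → Blend 3
Sandy soil: Blend 3 59/108 = 54.6%, Formula N 32/73 = 43.8% → Blend 3
Clay: Blend 3 7/9 = 77.8%, Formula N 163/272 = 59.9% → Blend 3
Overall: Blend 3 268/606 = 44.2%, Formula N 230/441 = 52.2% → Formula N
Blend 3 wins each soil group but Formula N wins overall — the comparison reverses. Blend 3's plots skew toward silt, which has a lower base rate.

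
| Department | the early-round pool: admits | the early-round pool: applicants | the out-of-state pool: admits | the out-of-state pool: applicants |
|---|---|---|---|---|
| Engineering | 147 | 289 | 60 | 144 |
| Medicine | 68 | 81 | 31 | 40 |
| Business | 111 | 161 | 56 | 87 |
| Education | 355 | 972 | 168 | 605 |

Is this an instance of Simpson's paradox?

No

Engineering: the early-round pool 147/289 = 50.9%, the out-of-state pool 60/144 = 41.7% → the early-round pool
Medicine: the early-round pool 68/81 = 84.0%, the out-of-state pool 31/40 = 77.5% → the early-round pool
Business: the early-round pool 111/161 = 68.9%, the out-of-state pool 56/87 = 64.4% → the early-round pool
Education: the early-round pool 355/972 = 36.5%, the out-of-state pool 168/605 = 27.8% → the early-round pool
Overall: the early-round pool 681/1503 = 45.3%, the out-of-state pool 315/876 = 36.0% → the early-round pool
The early-round pool wins overall and in every department group — no reversal.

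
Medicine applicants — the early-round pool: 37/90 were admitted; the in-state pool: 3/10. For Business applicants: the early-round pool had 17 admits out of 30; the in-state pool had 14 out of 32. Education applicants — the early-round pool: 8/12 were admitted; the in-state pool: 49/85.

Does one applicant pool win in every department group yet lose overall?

Medicine: the early-round pool 37/90 = 41.1%, the in-state pool 3/10 = 30.0% → the early-round pool
Business: the early-round pool 17/30 = 56.7%, the in-state pool 14/32 = 43.8% → the early-round pool
Education: the early-round pool 8/12 = 66.7%, the in-state pool 49/85 = 57.6% → the early-round pool
Overall: the early-round pool 62/132 = 47.0%, the in-state pool 66/127 = 52.0% → the in-state pool
The early-round pool wins each department group but the in-state pool wins overall — the comparison reverses. The early-round pool's applicants skew toward Medicine, which has a lower base rate.

Yes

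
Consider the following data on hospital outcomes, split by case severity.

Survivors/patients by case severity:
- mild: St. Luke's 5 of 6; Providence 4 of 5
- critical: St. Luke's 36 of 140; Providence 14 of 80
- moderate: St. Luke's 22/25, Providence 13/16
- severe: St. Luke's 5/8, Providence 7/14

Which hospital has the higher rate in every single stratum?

Mild: St. Luke's 5/6 = 83.3%, Providence 4/5 = 80.0% → St. Luke's
Critical: St. Luke's 36/140 = 25.7%, Providence 14/80 = 17.5% → St. Luke's
Moderate: St. Luke's 22/25 = 88.0%, Providence 13/16 = 81.2% → St. Luke's
Severe: St. Luke's 5/8 = 62.5%, Providence 7/14 = 50.0% → St. Luke's
St. Luke's has the higher rate in all 4 groups.

St. Luke's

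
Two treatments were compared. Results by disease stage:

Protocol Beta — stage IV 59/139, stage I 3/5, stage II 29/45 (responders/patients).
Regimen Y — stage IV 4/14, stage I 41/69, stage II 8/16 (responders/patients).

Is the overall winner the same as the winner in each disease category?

No

Stage IV: Protocol Beta 59/139 = 42.4%, Regimen Y 4/14 = 28.6% → Protocol Beta
Stage I: Protocol Beta 3/5 = 60.0%, Regimen Y 41/69 = 59.4% → Protocol Beta
Stage II: Protocol Beta 29/45 = 64.4%, Regimen Y 8/16 = 50.0% → Protocol Beta
Overall: Protocol Beta 91/189 = 48.1%, Regimen Y 53/99 = 53.5% → Regimen Y
Protocol Beta wins each disease group but Regimen Y wins overall — the comparison reverses. Protocol Beta's patients skew toward stage IV, which has a lower base rate.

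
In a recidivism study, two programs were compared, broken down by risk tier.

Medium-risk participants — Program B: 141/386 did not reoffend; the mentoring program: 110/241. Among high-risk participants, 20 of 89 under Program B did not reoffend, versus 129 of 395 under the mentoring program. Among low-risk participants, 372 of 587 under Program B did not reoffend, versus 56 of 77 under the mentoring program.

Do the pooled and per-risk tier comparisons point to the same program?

No

Medium-risk: Program B 141/386 = 36.5%, the mentoring program 110/241 = 45.6% → the mentoring program
High-risk: Program B 20/89 = 22.5%, the mentoring program 129/395 = 32.7% → the mentoring program
Low-risk: Program B 372/587 = 63.4%, the mentoring program 56/77 = 72.7% → the mentoring program
Overall: Program B 533/1062 = 50.2%, the mentoring program 295/713 = 41.4% → Program B
The mentoring program wins each risk group but Program B wins overall — the comparison reverses. The mentoring program's participants skew toward high-risk, which has a lower base rate.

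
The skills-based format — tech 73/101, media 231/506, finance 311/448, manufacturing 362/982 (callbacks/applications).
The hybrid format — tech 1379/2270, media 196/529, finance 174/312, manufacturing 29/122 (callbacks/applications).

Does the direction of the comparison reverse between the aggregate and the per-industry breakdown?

Tech: the skills-based format 73/101 = 72.3%, the hybrid format 1379/2270 = 60.7% → the skills-based format
Media: the skills-based format 231/506 = 45.7%, the hybrid format 196/529 = 37.1% → the skills-based format
Finance: the skills-based format 311/448 = 69.4%, the hybrid format 174/312 = 55.8% → the skills-based format
Manufacturing: the skills-based format 362/982 = 36.9%, the hybrid format 29/122 = 23.8% → the skills-based format
Overall: the skills-based format 977/2037 = 48.0%, the hybrid format 1778/3233 = 55.0% → the hybrid format
The skills-based format wins each industry group but the hybrid format wins overall — the comparison reverses. The skills-based format's applications skew toward manufacturing, which has a lower base rate.

Yes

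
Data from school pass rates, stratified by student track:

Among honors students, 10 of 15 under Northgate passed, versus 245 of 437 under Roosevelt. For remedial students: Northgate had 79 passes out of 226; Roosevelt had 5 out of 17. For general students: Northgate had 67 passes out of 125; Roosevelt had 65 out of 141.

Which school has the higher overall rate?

Honors: Northgate 10/15 = 66.7%, Roosevelt 245/437 = 56.1% → Northgate
Remedial: Northgate 79/226 = 35.0%, Roosevelt 5/17 = 29.4% → Northgate
General: Northgate 67/125 = 53.6%, Roosevelt 65/141 = 46.1% → Northgate
Overall: Northgate 156/366 = 42.6%, Roosevelt 315/595 = 52.9% → Roosevelt
(Northgate wins every student group but Roosevelt wins overall — Northgate's students skew toward the low-rate remedial group.)

Roosevelt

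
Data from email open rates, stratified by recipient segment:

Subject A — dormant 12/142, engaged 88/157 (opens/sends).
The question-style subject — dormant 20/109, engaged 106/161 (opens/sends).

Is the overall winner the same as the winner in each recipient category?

Yes

Dormant: Subject A 12/142 = 8.5%, the question-style subject 20/109 = 18.3% → the question-style subject
Engaged: Subject A 88/157 = 56.1%, the question-style subject 106/161 = 65.8% → the question-style subject
Overall: Subject A 100/299 = 33.4%, the question-style subject 126/270 = 46.7% → the question-style subject
The question-style subject wins overall and in every recipient group — no reversal.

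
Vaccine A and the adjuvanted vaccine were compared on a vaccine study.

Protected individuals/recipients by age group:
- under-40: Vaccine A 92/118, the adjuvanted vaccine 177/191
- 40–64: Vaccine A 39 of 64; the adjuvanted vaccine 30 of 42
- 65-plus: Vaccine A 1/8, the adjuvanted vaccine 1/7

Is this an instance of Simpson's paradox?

No

Under-40: Vaccine A 92/118 = 78.0%, the adjuvanted vaccine 177/191 = 92.7% → the adjuvanted vaccine
40–64: Vaccine A 39/64 = 60.9%, the adjuvanted vaccine 30/42 = 71.4% → the adjuvanted vaccine
65-plus: Vaccine A 1/8 = 12.5%, the adjuvanted vaccine 1/7 = 14.3% → the adjuvanted vaccine
Overall: Vaccine A 132/190 = 69.5%, the adjuvanted vaccine 208/240 = 86.7% → the adjuvanted vaccine
The adjuvanted vaccine wins overall and in every age group — no reversal.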